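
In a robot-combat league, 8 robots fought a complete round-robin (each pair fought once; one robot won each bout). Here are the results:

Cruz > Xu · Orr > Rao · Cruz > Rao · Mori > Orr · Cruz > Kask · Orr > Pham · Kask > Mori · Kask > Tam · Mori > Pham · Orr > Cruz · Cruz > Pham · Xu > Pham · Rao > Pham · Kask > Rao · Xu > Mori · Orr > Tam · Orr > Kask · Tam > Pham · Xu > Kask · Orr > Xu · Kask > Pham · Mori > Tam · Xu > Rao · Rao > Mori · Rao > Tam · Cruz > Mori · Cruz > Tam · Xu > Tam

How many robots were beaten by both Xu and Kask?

4

Xu beat: Kask, Tam, Mori, Pham, Rao.
Kask beat: Tam, Mori, Pham, Rao.
Both beat: Tam, Mori, Pham, Rao — 4.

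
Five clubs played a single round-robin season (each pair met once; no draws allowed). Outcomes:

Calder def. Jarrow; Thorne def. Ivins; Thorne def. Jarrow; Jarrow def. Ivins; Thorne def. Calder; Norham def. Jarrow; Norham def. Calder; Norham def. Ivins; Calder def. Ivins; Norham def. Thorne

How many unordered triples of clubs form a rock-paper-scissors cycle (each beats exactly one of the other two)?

Of the C(5,3) = 10 triples, the cyclic ones are: none.
That is 0.

0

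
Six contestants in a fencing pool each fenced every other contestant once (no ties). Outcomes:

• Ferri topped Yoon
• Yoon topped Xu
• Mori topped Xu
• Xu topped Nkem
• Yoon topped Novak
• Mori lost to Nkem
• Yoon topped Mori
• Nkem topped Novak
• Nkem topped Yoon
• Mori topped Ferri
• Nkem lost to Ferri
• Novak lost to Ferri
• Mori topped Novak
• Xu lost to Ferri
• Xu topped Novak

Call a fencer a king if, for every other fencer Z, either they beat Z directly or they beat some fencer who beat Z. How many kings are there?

4

Ferri reaches everyone (king).
Xu cannot reach Ferri in two steps.
Mori reaches everyone (king).
Yoon reaches everyone (king).
Novak cannot reach Ferri, Xu, Mori, Yoon, Nkem in two steps.
Nkem reaches everyone (king).
Kings: Ferri, Mori, Yoon, Nkem — 4.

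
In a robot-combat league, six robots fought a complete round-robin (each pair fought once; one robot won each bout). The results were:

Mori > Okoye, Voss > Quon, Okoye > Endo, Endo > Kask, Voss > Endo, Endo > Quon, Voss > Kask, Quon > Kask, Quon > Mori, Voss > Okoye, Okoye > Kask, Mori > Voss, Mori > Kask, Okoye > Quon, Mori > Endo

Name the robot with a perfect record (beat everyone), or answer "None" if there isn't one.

None

Highest win total is Voss with 4 (out of 5 possible).
Voss lost to Mori, so no robot went undefeated.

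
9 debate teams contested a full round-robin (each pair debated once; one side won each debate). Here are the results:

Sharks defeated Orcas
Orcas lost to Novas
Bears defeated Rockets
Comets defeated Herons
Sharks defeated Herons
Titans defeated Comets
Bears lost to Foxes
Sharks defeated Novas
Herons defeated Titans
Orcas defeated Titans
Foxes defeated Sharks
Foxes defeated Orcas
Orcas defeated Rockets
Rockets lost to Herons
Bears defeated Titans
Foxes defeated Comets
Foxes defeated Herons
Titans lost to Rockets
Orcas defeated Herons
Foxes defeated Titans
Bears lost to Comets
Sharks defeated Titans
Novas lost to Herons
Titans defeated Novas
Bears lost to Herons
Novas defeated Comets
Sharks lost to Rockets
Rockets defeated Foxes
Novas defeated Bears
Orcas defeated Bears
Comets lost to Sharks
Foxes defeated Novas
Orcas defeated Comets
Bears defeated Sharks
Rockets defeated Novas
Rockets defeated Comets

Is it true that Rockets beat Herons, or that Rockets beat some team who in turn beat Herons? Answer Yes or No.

Yes

Rockets did not beat Herons directly.
Rockets beat Foxes, Novas, Sharks, Comets, Titans. Of those, Foxes beat Herons.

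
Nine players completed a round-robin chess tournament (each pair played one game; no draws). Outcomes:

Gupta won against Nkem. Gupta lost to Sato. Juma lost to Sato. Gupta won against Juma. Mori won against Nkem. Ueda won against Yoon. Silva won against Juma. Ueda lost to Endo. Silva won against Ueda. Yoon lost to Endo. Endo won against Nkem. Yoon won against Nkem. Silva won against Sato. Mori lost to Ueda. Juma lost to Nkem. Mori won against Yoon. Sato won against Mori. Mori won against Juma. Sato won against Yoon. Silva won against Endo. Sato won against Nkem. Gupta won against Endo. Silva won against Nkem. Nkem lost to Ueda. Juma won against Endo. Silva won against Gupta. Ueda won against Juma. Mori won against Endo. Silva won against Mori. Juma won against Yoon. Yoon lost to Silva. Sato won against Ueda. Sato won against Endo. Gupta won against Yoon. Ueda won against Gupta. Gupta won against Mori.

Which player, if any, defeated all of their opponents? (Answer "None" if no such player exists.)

Silva

Silva has 8 wins out of 8 opponents — a perfect record.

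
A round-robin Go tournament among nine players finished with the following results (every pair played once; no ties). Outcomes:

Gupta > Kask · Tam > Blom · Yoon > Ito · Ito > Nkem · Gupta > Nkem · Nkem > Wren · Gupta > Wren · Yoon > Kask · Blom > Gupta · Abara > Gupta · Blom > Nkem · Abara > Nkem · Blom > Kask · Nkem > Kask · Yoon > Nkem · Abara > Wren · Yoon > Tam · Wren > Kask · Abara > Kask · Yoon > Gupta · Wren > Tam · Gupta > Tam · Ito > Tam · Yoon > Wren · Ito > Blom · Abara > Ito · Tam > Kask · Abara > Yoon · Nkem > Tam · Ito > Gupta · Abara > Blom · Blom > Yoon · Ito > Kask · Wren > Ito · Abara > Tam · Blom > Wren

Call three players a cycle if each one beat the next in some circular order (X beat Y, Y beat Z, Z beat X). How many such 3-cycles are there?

8

Win totals: Tam 2, Yoon 6, Blom 5, Ito 5, Nkem 3, Wren 3, Abara 8, Gupta 4, Kask 0.
A player with w wins dominates both others in C(w,2) triples; summing gives 1 + 15 + 10 + 10 + 3 + 3 + 28 + 6 + 0 = 76 transitive triples.
Total triples C(9,3) = 84, so cyclic triples = 84 − 76 = 8.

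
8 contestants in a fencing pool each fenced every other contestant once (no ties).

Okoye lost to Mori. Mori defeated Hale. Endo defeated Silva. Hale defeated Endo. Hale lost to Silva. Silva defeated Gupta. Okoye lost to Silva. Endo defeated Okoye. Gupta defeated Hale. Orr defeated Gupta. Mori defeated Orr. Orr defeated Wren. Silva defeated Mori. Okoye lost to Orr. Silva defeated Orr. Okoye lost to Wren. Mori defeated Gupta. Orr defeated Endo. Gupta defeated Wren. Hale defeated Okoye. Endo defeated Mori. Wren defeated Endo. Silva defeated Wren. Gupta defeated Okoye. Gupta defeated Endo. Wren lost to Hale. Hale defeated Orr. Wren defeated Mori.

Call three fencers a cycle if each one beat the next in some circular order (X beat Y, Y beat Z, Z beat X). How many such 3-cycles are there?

11

Win totals: Okoye 0, Wren 3, Gupta 4, Silva 6, Hale 4, Endo 3, Mori 4, Orr 4.
A fencer with w wins dominates both others in C(w,2) triples; summing gives 0 + 3 + 6 + 15 + 6 + 3 + 6 + 6 = 45 transitive triples.
Total triples C(8,3) = 56, so cyclic triples = 56 − 45 = 11.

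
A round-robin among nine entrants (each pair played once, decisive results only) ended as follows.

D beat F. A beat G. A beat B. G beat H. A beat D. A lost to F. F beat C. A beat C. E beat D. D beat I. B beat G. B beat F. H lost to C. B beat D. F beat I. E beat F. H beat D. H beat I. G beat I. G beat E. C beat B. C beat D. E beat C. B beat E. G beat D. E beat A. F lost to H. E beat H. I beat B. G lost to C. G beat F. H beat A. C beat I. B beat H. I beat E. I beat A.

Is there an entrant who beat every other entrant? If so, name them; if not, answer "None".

None

Highest win total is G with 5 (out of 8 possible).
G lost to A, B, C, so no entrant went undefeated.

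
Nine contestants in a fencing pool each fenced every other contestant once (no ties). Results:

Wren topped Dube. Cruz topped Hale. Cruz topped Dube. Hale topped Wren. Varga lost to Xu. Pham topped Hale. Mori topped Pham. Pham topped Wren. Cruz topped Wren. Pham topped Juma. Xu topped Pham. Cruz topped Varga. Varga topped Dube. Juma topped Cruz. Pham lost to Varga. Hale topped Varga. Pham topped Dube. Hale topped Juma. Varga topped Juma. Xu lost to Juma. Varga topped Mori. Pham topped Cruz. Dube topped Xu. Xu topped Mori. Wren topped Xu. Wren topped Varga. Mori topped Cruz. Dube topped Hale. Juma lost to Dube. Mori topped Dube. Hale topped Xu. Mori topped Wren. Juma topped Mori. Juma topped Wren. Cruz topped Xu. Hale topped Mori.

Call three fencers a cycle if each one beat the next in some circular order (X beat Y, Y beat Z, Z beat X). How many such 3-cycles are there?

27

Win totals: Hale 5, Juma 4, Wren 3, Cruz 5, Pham 5, Varga 4, Mori 4, Xu 3, Dube 3.
A fencer with w wins dominates both others in C(w,2) triples; summing gives 10 + 6 + 3 + 10 + 10 + 6 + 6 + 3 + 3 = 57 transitive triples.
Total triples C(9,3) = 84, so cyclic triples = 84 − 57 = 27.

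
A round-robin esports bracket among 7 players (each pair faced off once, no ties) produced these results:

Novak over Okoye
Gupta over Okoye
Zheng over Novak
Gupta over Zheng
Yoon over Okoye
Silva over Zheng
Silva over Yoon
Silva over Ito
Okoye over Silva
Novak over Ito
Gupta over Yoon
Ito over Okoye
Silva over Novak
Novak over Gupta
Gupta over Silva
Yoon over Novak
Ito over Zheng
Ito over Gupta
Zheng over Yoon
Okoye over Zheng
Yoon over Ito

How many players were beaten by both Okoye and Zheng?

0

Okoye beat: Zheng, Silva.
Zheng beat: Novak, Yoon.
No one was beaten by both.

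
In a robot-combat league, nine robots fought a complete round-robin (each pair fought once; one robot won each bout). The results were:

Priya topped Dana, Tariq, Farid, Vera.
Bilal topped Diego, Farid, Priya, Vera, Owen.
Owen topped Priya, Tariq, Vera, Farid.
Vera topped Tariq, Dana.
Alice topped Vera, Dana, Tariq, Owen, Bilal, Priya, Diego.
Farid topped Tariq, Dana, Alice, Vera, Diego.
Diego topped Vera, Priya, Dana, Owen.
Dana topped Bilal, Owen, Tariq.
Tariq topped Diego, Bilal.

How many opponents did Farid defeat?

Farid's results: beat Diego, Alice, Dana, Vera, Tariq; lost to Bilal, Priya, Owen.
That is 5 wins.

5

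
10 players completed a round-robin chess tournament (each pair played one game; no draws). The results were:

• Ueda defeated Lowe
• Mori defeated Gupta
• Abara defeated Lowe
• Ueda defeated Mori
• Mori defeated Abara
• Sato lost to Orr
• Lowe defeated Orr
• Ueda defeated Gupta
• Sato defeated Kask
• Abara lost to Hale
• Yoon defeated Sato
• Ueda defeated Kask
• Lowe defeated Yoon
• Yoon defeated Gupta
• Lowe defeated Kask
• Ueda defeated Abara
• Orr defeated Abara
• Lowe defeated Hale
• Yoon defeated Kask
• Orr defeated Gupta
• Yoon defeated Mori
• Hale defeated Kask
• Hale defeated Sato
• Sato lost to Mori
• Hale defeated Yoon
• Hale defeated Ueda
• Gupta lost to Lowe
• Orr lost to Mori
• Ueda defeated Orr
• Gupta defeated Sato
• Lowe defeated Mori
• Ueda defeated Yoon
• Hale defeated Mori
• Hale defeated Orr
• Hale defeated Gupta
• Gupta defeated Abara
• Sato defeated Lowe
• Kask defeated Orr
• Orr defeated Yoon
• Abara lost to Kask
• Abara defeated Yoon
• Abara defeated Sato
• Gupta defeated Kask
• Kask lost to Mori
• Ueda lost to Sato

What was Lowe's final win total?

6

Lowe's results: beat Gupta, Mori, Yoon, Kask, Orr, Hale; lost to Ueda, Abara, Sato.
That is 6 wins.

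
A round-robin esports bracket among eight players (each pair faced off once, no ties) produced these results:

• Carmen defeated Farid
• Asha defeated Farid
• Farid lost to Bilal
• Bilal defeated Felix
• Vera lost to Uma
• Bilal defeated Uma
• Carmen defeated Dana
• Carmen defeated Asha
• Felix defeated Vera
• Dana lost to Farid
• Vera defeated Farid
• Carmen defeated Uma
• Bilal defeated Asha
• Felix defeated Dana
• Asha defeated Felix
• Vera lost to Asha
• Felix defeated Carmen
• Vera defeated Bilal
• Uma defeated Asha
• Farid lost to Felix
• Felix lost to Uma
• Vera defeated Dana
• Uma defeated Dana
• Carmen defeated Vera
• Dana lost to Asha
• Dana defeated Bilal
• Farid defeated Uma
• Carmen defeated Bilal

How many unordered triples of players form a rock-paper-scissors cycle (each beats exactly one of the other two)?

Win totals: Dana 1, Asha 4, Bilal 4, Felix 4, Farid 2, Carmen 6, Vera 3, Uma 4.
A player with w wins dominates both others in C(w,2) triples; summing gives 0 + 6 + 6 + 6 + 1 + 15 + 3 + 6 = 43 transitive triples.
Total triples C(8,3) = 56, so cyclic triples = 56 − 43 = 13.

13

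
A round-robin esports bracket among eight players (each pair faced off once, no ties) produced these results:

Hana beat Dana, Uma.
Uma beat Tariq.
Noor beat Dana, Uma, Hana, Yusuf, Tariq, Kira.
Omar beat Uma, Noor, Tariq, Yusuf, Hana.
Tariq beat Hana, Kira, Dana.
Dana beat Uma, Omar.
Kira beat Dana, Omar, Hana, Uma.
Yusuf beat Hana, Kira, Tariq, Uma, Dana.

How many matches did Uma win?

Uma's results: beat Tariq; lost to Dana, Omar, Yusuf, Hana, Kira, Noor.
That is 1 win.

1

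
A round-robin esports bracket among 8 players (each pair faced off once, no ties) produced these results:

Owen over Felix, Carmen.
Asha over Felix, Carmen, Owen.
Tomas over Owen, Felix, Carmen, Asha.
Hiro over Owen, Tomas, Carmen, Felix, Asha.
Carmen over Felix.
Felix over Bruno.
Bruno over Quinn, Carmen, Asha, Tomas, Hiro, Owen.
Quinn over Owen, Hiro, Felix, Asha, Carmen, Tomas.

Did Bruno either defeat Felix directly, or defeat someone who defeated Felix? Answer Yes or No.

Yes

Bruno did not beat Felix directly.
Bruno beat Asha, Carmen, Tomas, Owen, Quinn, Hiro. Of those, Asha beat Felix.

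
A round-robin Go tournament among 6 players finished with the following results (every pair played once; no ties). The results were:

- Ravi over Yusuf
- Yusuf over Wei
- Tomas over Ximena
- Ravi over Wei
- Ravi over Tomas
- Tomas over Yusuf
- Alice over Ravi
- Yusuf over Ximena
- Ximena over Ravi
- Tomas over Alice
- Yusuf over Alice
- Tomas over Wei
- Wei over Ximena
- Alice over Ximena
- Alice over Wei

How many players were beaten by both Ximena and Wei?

0

Ximena beat: Ravi.
Wei beat: Ximena.
No one was beaten by both.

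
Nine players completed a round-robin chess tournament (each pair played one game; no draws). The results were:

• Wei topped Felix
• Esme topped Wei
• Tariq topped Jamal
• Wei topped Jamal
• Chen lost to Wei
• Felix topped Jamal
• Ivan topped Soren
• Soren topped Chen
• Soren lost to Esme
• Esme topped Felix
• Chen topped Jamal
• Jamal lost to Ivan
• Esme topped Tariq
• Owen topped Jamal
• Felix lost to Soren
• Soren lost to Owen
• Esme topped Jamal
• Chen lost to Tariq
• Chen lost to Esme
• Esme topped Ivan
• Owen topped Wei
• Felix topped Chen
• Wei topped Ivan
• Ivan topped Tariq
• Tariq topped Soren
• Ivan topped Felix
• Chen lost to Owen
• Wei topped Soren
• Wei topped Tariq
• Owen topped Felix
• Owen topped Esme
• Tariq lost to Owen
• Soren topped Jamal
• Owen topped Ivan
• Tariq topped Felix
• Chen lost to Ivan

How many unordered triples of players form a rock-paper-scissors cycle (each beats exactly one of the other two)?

0

Win totals: Chen 1, Wei 6, Felix 2, Owen 8, Esme 7, Jamal 0, Tariq 4, Ivan 5, Soren 3.
A player with w wins dominates both others in C(w,2) triples; summing gives 0 + 15 + 1 + 28 + 21 + 0 + 6 + 10 + 3 = 84 transitive triples.
Total triples C(9,3) = 84, so cyclic triples = 84 − 84 = 0.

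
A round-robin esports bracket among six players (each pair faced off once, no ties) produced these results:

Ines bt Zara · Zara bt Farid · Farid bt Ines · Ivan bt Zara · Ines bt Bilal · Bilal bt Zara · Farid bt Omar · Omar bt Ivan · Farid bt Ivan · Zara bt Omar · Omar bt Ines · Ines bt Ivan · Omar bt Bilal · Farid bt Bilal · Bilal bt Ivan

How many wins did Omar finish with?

3

Omar's results: beat Ivan, Bilal, Ines; lost to Zara, Farid.
That is 3 wins.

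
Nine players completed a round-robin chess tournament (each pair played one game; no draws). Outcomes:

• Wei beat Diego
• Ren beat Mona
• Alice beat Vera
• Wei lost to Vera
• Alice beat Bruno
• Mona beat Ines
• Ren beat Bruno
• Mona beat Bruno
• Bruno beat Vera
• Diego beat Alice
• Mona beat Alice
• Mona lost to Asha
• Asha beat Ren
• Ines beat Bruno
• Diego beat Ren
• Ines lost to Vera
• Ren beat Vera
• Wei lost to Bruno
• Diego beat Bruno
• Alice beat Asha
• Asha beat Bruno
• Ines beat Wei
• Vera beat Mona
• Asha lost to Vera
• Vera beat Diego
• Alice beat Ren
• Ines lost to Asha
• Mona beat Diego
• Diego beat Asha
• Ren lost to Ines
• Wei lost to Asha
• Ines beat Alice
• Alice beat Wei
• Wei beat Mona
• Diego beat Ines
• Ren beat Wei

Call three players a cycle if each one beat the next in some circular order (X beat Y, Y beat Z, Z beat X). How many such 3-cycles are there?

Win totals: Vera 5, Wei 2, Ines 4, Diego 5, Ren 4, Mona 4, Bruno 2, Asha 5, Alice 5.
A player with w wins dominates both others in C(w,2) triples; summing gives 10 + 1 + 6 + 10 + 6 + 6 + 1 + 10 + 10 = 60 transitive triples.
Total triples C(9,3) = 84, so cyclic triples = 84 − 60 = 24.

24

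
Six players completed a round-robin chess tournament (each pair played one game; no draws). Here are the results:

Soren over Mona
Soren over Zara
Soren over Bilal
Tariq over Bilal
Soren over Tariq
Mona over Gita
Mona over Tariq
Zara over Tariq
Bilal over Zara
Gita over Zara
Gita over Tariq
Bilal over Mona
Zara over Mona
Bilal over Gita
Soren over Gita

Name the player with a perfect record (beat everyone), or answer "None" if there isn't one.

Soren has 5 wins out of 5 opponents — a perfect record.

Soren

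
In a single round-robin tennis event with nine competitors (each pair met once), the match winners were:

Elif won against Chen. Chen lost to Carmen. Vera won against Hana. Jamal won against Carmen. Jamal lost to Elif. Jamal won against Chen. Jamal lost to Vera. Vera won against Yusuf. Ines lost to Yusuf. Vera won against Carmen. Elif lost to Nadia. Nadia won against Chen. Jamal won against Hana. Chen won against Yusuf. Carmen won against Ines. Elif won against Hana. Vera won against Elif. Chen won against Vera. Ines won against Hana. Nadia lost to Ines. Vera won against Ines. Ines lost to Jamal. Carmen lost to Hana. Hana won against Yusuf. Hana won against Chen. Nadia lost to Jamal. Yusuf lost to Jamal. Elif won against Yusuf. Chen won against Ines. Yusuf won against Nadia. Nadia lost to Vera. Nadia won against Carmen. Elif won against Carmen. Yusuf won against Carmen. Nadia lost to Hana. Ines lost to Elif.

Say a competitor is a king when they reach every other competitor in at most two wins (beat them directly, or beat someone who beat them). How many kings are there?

5

Ines cannot reach Vera, Jamal in two steps.
Elif reaches everyone (king).
Vera reaches everyone (king).
Carmen cannot reach Elif, Jamal in two steps.
Hana cannot reach Jamal in two steps.
Yusuf cannot reach Vera, Jamal in two steps.
Nadia reaches everyone (king).
Chen reaches everyone (king).
Jamal reaches everyone (king).
Kings: Elif, Vera, Nadia, Chen, Jamal — 5.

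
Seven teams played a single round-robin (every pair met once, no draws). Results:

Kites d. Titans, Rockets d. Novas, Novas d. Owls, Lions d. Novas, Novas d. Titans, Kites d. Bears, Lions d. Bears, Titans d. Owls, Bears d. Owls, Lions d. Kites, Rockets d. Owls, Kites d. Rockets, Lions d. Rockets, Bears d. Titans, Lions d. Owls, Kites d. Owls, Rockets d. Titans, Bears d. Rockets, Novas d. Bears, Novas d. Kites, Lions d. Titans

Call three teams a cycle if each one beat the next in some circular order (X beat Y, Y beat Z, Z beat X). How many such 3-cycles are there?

2

Win totals: Kites 4, Titans 1, Lions 6, Novas 4, Rockets 3, Bears 3, Owls 0.
A team with w wins dominates both others in C(w,2) triples; summing gives 6 + 0 + 15 + 6 + 3 + 3 + 0 = 33 transitive triples.
Total triples C(7,3) = 35, so cyclic triples = 35 − 33 = 2.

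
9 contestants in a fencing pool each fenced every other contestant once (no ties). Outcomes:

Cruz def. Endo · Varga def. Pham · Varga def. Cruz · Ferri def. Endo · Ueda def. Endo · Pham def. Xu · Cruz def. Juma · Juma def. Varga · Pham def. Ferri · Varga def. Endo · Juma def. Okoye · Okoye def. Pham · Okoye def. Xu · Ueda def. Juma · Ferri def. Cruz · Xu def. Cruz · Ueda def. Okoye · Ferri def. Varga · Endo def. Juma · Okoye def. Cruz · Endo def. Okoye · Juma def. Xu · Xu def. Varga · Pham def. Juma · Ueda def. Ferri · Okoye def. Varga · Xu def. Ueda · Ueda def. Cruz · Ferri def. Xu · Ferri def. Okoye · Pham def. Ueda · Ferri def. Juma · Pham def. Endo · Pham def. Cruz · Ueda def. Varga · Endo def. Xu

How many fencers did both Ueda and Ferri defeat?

5

Ueda beat: Cruz, Ferri, Varga, Juma, Okoye, Endo.
Ferri beat: Xu, Cruz, Varga, Juma, Okoye, Endo.
Both beat: Cruz, Varga, Juma, Okoye, Endo — 5.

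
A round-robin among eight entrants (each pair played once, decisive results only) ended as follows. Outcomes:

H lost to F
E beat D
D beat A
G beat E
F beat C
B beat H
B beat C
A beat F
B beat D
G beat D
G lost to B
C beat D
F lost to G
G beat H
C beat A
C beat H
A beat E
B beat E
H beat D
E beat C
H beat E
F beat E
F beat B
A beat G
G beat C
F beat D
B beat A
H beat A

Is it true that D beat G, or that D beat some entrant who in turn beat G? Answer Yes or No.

Yes

D did not beat G directly.
D beat A. Of those, A beat G.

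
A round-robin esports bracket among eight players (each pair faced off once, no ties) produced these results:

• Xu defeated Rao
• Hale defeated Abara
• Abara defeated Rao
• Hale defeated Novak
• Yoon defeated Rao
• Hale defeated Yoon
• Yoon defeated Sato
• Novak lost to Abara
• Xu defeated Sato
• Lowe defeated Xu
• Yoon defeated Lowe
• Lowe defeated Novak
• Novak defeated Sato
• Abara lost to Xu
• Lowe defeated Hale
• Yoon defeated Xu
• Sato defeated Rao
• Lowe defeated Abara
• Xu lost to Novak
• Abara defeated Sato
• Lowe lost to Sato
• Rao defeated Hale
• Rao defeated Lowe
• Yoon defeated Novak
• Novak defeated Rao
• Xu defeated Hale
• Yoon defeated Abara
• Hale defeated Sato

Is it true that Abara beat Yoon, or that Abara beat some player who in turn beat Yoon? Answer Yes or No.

Abara did not beat Yoon directly.
Abara beat Sato, Novak, Rao, but each of them lost to Yoon. No two-step path.

No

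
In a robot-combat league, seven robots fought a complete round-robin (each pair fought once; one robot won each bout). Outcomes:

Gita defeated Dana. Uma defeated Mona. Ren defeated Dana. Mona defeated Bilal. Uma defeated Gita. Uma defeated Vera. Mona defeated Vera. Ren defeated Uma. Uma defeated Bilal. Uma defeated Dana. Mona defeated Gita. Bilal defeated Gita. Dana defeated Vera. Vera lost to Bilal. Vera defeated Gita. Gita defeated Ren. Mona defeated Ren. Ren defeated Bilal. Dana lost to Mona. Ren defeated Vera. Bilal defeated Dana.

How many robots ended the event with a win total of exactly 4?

1

Win totals: Vera 1, Uma 5, Gita 2, Dana 1, Ren 4, Mona 5, Bilal 3.
Exactly 4: Ren — 1 robot.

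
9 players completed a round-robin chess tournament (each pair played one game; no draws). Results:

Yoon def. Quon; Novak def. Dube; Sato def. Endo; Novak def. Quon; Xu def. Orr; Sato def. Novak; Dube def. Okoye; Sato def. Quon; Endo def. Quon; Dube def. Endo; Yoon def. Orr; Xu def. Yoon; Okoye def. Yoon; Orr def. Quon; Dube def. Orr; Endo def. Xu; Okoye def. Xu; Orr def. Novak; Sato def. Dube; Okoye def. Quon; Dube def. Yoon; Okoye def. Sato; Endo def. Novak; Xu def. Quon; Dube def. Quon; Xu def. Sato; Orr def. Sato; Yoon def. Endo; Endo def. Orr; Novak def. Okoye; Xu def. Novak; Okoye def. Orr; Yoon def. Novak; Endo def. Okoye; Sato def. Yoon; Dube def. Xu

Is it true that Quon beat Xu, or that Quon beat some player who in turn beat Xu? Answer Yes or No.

No

Quon did not beat Xu directly.
Quon beat no one, so there is no intermediate player.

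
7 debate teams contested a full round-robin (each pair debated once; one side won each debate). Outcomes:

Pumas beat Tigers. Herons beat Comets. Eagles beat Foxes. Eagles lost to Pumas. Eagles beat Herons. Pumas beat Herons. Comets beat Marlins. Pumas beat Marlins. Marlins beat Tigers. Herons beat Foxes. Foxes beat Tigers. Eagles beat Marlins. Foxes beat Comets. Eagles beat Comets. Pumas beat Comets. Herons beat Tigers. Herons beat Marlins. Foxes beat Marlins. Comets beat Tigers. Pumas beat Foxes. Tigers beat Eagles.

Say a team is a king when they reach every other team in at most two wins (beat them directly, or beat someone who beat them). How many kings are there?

Tigers cannot reach Pumas in two steps.
Comets cannot reach Pumas, Herons, Foxes in two steps.
Pumas reaches everyone (king).
Herons cannot reach Pumas in two steps.
Marlins cannot reach Comets, Pumas, Herons, Foxes in two steps.
Foxes cannot reach Pumas, Herons in two steps.
Eagles cannot reach Pumas in two steps.
Kings: Pumas — 1.

1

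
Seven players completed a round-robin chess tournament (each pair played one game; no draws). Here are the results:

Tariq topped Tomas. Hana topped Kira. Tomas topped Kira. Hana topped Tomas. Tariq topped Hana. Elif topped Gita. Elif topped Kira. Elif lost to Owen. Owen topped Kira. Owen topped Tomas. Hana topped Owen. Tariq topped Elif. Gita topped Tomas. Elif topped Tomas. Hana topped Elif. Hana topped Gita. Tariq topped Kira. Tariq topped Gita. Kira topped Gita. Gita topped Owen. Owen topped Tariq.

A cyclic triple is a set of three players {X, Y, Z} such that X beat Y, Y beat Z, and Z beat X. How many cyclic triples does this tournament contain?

5

Win totals: Owen 4, Tomas 1, Elif 3, Hana 5, Gita 2, Tariq 5, Kira 1.
A player with w wins dominates both others in C(w,2) triples; summing gives 6 + 0 + 3 + 10 + 1 + 10 + 0 = 30 transitive triples.
Total triples C(7,3) = 35, so cyclic triples = 35 − 30 = 5.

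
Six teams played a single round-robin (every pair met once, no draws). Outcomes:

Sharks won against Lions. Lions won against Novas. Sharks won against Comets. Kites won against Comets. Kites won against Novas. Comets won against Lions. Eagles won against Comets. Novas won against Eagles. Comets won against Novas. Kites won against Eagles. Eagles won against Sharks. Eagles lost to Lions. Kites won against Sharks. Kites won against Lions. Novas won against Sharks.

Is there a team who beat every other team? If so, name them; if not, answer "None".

Kites

Kites has 5 wins out of 5 opponents — a perfect record.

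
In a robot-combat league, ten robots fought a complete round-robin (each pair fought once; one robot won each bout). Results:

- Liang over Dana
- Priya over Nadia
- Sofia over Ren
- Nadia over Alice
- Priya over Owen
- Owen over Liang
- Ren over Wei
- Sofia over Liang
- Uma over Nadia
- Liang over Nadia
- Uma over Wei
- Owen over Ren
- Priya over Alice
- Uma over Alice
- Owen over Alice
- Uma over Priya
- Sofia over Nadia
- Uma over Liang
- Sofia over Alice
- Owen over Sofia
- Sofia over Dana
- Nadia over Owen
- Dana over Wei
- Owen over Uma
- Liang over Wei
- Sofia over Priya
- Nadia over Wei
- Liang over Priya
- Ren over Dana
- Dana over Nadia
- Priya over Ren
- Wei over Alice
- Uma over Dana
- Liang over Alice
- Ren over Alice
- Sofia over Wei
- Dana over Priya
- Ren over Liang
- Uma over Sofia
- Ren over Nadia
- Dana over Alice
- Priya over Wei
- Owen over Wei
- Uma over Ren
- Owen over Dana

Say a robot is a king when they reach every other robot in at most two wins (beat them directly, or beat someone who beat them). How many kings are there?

3

Ren cannot reach Uma, Sofia in two steps.
Wei cannot reach Ren, Priya, Uma, Dana, Owen, Liang, Nadia, Sofia in two steps.
Priya reaches everyone (king).
Uma reaches everyone (king).
Dana cannot reach Uma, Liang, Sofia in two steps.
Owen reaches everyone (king).
Liang cannot reach Uma, Sofia in two steps.
Nadia cannot reach Priya in two steps.
Sofia cannot reach Uma in two steps.
Alice cannot reach Ren, Wei, Priya, Uma, Dana, Owen, Liang, Nadia, Sofia in two steps.
Kings: Priya, Uma, Owen — 3.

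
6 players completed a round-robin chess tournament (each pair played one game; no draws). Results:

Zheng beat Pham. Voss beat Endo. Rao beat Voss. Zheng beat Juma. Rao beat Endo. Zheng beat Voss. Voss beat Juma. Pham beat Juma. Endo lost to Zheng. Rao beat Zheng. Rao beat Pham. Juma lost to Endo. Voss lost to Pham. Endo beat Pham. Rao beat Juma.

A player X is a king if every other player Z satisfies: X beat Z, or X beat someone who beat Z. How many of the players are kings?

Endo cannot reach Zheng, Rao in two steps.
Pham cannot reach Zheng, Rao in two steps.
Voss cannot reach Zheng, Rao in two steps.
Zheng cannot reach Rao in two steps.
Rao reaches everyone (king).
Juma cannot reach Endo, Pham, Voss, Zheng, Rao in two steps.
Kings: Rao — 1.

1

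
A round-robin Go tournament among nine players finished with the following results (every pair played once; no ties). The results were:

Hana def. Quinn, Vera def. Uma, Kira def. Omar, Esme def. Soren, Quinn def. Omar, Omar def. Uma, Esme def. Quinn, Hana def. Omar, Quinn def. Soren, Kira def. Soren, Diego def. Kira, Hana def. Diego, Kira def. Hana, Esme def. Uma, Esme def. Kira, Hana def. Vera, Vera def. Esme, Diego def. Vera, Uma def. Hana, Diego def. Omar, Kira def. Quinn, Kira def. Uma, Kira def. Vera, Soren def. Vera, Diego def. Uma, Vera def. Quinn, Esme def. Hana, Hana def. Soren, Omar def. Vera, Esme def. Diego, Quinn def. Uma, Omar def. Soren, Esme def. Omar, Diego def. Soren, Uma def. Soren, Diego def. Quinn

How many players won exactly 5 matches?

Win totals: Soren 1, Vera 3, Hana 5, Esme 7, Uma 2, Diego 6, Omar 3, Kira 6, Quinn 3.
Exactly 5: Hana — 1 player.

1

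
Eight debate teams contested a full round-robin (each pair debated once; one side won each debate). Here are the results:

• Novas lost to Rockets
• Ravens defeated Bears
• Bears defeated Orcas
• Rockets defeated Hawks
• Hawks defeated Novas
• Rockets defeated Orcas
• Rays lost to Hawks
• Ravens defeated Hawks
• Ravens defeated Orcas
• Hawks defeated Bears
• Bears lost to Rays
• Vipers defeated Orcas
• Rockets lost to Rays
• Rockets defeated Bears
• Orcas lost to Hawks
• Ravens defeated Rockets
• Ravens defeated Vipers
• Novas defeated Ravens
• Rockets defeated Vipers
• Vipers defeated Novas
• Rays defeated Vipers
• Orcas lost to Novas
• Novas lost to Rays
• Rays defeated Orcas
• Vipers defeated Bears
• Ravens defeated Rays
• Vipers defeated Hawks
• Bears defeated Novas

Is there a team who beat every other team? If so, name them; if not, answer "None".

None

Highest win total is Ravens with 6 (out of 7 possible).
Ravens lost to Novas, so no team went undefeated.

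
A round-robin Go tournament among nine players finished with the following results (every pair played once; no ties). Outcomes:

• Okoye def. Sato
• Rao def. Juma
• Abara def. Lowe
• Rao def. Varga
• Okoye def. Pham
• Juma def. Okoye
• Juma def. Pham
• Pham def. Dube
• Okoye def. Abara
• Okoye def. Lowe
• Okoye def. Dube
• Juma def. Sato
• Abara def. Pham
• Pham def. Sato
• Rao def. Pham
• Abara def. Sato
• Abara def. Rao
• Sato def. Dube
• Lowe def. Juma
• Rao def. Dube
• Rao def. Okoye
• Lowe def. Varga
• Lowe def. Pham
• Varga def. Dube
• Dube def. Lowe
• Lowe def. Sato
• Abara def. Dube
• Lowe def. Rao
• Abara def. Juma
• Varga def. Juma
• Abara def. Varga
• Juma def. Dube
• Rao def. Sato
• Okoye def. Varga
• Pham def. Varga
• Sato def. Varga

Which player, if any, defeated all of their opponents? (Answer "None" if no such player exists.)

Highest win total is Abara with 7 (out of 8 possible).
Abara lost to Okoye, so no player went undefeated.

None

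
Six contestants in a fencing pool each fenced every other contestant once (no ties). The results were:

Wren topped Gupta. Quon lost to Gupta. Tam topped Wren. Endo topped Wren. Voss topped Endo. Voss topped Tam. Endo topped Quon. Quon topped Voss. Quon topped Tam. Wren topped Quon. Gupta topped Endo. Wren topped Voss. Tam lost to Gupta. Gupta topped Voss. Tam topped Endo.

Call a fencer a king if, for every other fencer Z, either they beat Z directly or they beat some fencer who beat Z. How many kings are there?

Endo reaches everyone (king).
Gupta reaches everyone (king).
Quon cannot reach Gupta in two steps.
Tam reaches everyone (king).
Voss cannot reach Gupta in two steps.
Wren reaches everyone (king).
Kings: Endo, Gupta, Tam, Wren — 4.

4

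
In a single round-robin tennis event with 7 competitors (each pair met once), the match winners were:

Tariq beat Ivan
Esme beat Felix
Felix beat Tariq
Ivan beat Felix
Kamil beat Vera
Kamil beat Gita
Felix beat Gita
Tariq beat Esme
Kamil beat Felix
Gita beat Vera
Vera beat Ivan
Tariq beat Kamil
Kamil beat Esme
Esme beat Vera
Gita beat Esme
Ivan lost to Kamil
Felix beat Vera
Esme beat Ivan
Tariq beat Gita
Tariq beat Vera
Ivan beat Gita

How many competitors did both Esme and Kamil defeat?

3

Esme beat: Vera, Felix, Ivan.
Kamil beat: Vera, Gita, Felix, Esme, Ivan.
Both beat: Vera, Felix, Ivan — 3.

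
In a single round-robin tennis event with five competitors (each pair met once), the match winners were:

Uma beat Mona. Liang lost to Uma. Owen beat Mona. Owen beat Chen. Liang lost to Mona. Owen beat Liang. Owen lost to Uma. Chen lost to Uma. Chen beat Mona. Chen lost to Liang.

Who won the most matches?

Uma

Win totals: Liang 1, Mona 1, Chen 1, Owen 3, Uma 4.
Uma leads with 4 wins (next highest: 3).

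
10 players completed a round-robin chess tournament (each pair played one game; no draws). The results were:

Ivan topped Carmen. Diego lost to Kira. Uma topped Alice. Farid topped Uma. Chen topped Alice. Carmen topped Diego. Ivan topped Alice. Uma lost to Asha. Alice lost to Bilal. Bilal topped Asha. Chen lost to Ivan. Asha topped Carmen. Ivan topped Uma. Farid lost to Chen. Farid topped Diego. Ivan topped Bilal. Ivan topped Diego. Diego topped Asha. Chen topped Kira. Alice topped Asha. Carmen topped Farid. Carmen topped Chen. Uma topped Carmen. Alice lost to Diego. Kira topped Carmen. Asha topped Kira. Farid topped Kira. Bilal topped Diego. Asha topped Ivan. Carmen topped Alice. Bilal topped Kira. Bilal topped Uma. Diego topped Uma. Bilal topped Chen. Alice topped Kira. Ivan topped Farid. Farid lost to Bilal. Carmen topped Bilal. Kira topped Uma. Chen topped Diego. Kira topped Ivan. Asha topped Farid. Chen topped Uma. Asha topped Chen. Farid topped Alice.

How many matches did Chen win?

Chen's results: beat Kira, Farid, Diego, Alice, Uma; lost to Asha, Ivan, Carmen, Bilal.
That is 5 wins.

5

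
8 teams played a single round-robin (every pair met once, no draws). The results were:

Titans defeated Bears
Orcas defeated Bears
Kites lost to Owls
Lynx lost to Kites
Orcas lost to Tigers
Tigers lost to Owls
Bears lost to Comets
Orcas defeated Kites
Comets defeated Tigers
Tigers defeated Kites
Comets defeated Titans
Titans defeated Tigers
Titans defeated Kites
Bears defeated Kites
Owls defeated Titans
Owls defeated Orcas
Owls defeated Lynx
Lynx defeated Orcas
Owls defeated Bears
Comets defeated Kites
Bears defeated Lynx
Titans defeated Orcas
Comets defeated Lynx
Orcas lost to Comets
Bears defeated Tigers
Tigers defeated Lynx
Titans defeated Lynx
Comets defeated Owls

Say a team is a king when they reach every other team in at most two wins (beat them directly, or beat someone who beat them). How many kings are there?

Kites cannot reach Owls, Tigers, Comets, Titans, Bears in two steps.
Owls cannot reach Comets in two steps.
Tigers cannot reach Owls, Comets, Titans in two steps.
Lynx cannot reach Owls, Tigers, Comets, Titans in two steps.
Comets reaches everyone (king).
Orcas cannot reach Owls, Comets, Titans in two steps.
Titans cannot reach Owls, Comets in two steps.
Bears cannot reach Owls, Comets, Titans in two steps.
Kings: Comets — 1.

1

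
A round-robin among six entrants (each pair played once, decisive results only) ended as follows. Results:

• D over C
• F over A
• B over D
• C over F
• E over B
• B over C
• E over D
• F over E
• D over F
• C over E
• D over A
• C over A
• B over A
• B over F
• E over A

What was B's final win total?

4

B's results: beat A, C, D, F; lost to E.
That is 4 wins.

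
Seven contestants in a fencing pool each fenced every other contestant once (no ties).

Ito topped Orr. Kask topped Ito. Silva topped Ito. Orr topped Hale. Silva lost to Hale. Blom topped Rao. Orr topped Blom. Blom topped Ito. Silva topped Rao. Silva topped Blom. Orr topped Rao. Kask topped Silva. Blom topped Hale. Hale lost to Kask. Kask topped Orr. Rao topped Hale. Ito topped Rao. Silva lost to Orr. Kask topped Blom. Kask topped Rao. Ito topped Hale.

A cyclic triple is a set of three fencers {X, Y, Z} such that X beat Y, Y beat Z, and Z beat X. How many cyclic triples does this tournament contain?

Win totals: Silva 3, Orr 4, Rao 1, Kask 6, Hale 1, Blom 3, Ito 3.
A fencer with w wins dominates both others in C(w,2) triples; summing gives 3 + 6 + 0 + 15 + 0 + 3 + 3 = 30 transitive triples.
Total triples C(7,3) = 35, so cyclic triples = 35 − 30 = 5.

5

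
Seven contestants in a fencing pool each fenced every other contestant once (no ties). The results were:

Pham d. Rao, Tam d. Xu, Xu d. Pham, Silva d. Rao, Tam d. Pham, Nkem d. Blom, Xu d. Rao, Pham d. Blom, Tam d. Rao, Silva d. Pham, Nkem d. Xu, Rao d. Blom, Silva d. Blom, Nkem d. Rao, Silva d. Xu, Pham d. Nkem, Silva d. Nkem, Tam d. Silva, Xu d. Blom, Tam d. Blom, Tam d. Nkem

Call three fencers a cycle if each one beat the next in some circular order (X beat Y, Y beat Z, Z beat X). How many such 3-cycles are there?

Win totals: Blom 0, Silva 5, Pham 3, Nkem 3, Xu 3, Rao 1, Tam 6.
A fencer with w wins dominates both others in C(w,2) triples; summing gives 0 + 10 + 3 + 3 + 3 + 0 + 15 = 34 transitive triples.
Total triples C(7,3) = 35, so cyclic triples = 35 − 34 = 1.

1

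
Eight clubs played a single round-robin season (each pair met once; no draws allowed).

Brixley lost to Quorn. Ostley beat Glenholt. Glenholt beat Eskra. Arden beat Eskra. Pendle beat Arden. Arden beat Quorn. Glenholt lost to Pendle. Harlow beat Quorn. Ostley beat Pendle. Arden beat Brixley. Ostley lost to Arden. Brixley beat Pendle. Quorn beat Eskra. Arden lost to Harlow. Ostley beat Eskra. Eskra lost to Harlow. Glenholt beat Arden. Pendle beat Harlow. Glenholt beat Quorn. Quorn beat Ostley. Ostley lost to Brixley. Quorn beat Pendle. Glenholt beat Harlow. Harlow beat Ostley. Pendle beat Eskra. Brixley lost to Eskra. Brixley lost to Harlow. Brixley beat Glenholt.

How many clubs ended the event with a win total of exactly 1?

1

Win totals: Pendle 4, Arden 4, Ostley 3, Eskra 1, Brixley 3, Glenholt 4, Harlow 5, Quorn 4.
Exactly 1: Eskra — 1 club.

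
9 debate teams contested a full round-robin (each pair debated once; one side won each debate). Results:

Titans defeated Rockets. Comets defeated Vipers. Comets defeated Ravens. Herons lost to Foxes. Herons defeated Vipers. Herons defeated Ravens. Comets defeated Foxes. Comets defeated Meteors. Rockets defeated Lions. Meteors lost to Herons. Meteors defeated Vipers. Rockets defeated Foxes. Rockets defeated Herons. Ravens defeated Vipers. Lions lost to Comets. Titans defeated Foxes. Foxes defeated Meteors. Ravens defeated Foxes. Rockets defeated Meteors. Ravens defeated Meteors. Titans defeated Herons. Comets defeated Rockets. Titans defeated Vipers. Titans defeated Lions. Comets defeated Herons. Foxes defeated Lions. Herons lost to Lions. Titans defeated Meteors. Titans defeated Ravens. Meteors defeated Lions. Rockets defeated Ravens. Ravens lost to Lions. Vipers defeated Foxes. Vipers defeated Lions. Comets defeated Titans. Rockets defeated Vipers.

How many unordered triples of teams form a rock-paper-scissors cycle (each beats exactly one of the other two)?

8

Win totals: Vipers 2, Herons 3, Foxes 3, Meteors 2, Lions 2, Titans 7, Ravens 3, Rockets 6, Comets 8.
A team with w wins dominates both others in C(w,2) triples; summing gives 1 + 3 + 3 + 1 + 1 + 21 + 3 + 15 + 28 = 76 transitive triples.
Total triples C(9,3) = 84, so cyclic triples = 84 − 76 = 8.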